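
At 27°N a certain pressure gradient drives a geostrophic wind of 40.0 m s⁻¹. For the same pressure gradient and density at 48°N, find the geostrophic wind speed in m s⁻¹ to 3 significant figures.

24.4 m s⁻¹

With the same pressure gradient and density, V_g ∝ 1/f ∝ 1/sin φ.
V₂ = V₁ · sin φ₁ / sin φ₂ = 40.0 × sin 27° / sin 48°
V₂ = 40.0 × 0.4540/0.7431 = 24.4 m s⁻¹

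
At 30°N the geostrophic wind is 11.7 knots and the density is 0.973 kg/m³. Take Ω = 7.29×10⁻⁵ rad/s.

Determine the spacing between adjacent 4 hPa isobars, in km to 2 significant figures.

940 km

Coriolis parameter at 30°N:
f = 2Ω sin φ = 2 × 7.29×10⁻⁵ × sin 30° = 7.29×10⁻⁵ s⁻¹
Wind speed in SI: 11.7 knots = 6.02 m/s
Geostrophic balance rearranged: |∂P/∂n| = f ρ V_g
|∂P/∂n| = 7.29×10⁻⁵ × 0.973 × 6.02 = 4.27×10⁻⁴ Pa/m
Isobar spacing: Δn = ΔP/|∂P/∂n| = 400 Pa / 4.27×10⁻⁴ Pa/m = 936905 m ≈ 940 km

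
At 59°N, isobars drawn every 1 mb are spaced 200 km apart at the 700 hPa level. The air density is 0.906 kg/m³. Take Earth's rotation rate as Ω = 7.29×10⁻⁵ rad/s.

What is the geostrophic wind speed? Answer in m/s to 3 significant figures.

4.42 m/s

Coriolis parameter at 59°N:
f = 2Ω sin φ = 2 × 7.29×10⁻⁵ × sin 59° = 1.25×10⁻⁴ s⁻¹
Pressure gradient: |∂P/∂n| = 100 Pa / 200000 m = 5.00×10⁻⁴ Pa/m
Geostrophic balance (pressure-gradient force = Coriolis force):
V_g = (1/(fρ)) |∂P/∂n| = 5.00×10⁻⁴ / (1.25×10⁻⁴ × 0.906) = 4.42 m/s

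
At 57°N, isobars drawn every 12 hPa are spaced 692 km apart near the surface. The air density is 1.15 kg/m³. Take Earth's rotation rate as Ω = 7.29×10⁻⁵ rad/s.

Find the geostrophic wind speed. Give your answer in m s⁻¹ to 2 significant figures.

12 m s⁻¹

Coriolis parameter at 57°N:
f = 2Ω sin φ = 2 × 7.29×10⁻⁵ × sin 57° = 1.22×10⁻⁴ s⁻¹
Pressure gradient: |∂P/∂n| = 1200 Pa / 692000 m = 1.73×10⁻³ Pa/m
Geostrophic balance (pressure-gradient force = Coriolis force):
V_g = (1/(fρ)) |∂P/∂n| = 1.73×10⁻³ / (1.22×10⁻⁴ × 1.15) = 12.3 m/s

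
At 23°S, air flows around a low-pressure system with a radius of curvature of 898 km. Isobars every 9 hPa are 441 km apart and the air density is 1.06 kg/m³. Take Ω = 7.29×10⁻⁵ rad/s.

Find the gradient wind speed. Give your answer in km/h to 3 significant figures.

Coriolis parameter at 23°S:
f = 2Ω sin φ = 2 × 7.29×10⁻⁵ × sin 23° = 5.70×10⁻⁵ s⁻¹
Pressure gradient: |∂P/∂n| = 900 Pa / 441000 m = 2.04×10⁻³ Pa/m
Geostrophic speed: V_g = |∂P/∂n|/(fρ) = 2.04×10⁻³/(5.70×10⁻⁵ × 1.06) = 33.8 m/s
Around a low, centrifugal force acts outward with Coriolis, so pressure-gradient force balances both:
(1/ρ)|∂P/∂n| = fV + V²/R  →  V² + fR·V − fR·V_g = 0
With fR = 5.70×10⁻⁵ × 898×10³ m = 51.2 m/s:
V = [−fR + √((fR)² + 4 fR V_g)]/2 = [−51.2 + √(51.2² + 4×51.2×33.8)]/2 = 23.2 m/s
Subgeostrophic (V < V_g = 33.8 m/s), as expected around a low.
Converting: 23.2 m/s × 3.6 = 83.7 km/h

83.7 km/h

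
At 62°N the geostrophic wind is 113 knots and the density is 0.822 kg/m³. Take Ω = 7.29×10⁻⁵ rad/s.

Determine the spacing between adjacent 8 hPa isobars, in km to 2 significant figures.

130 km

Coriolis parameter at 62°N:
f = 2Ω sin φ = 2 × 7.29×10⁻⁵ × sin 62° = 1.29×10⁻⁴ s⁻¹
Wind speed in SI: 113 knots = 58.1 m/s
Geostrophic balance rearranged: |∂P/∂n| = f ρ V_g
|∂P/∂n| = 1.29×10⁻⁴ × 0.822 × 58.1 = 6.15×10⁻³ Pa/m
Isobar spacing: Δn = ΔP/|∂P/∂n| = 800 Pa / 6.15×10⁻³ Pa/m = 130050 m ≈ 130 km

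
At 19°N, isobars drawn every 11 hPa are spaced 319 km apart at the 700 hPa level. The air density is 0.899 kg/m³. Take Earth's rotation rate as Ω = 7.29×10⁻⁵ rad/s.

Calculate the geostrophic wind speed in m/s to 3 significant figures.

Coriolis parameter at 19°N:
f = 2Ω sin φ = 2 × 7.29×10⁻⁵ × sin 19° = 4.75×10⁻⁵ s⁻¹
Pressure gradient: |∂P/∂n| = 1100 Pa / 319000 m = 3.45×10⁻³ Pa/m
Geostrophic balance (pressure-gradient force = Coriolis force):
V_g = (1/(fρ)) |∂P/∂n| = 3.45×10⁻³ / (4.75×10⁻⁵ × 0.899) = 80.8 m/s

80.8 m/s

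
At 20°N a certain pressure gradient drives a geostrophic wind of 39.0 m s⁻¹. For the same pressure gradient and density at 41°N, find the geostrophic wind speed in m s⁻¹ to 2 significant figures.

20 m s⁻¹

With the same pressure gradient and density, V_g ∝ 1/f ∝ 1/sin φ.
V₂ = V₁ · sin φ₁ / sin φ₂ = 39.0 × sin 20° / sin 41°
V₂ = 39.0 × 0.3420/0.6561 = 20 m s⁻¹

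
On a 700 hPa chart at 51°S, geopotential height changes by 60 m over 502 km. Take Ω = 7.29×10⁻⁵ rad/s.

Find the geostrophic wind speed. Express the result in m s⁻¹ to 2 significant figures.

Coriolis parameter at 51°S:
f = 2Ω sin φ = 2 × 7.29×10⁻⁵ × sin 51° = 1.13×10⁻⁴ s⁻¹
Height gradient: |∂Z/∂n| = 60 m / 502000 m = 1.20×10⁻⁴
On a pressure surface, geostrophic balance gives V_g = (g/f)|∂Z/∂n|:
V_g = 9.81 × 1.20×10⁻⁴ / 1.13×10⁻⁴ = 10.3 m/s

10 m s⁻¹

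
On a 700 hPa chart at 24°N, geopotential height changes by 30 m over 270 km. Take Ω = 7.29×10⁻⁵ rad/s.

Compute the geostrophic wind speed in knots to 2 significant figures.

Coriolis parameter at 24°N:
f = 2Ω sin φ = 2 × 7.29×10⁻⁵ × sin 24° = 5.93×10⁻⁵ s⁻¹
Height gradient: |∂Z/∂n| = 30 m / 270000 m = 1.11×10⁻⁴
On a pressure surface, geostrophic balance gives V_g = (g/f)|∂Z/∂n|:
V_g = 9.81 × 1.11×10⁻⁴ / 5.93×10⁻⁵ = 18.4 m/s
Converting: 18.4 m/s × 1.944 = 36 knots

36 knots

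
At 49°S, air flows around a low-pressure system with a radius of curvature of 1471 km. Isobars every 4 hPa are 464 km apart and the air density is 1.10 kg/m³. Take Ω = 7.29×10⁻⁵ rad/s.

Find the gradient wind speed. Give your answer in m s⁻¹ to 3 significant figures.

6.83 m s⁻¹

Coriolis parameter at 49°S:
f = 2Ω sin φ = 2 × 7.29×10⁻⁵ × sin 49° = 1.10×10⁻⁴ s⁻¹
Pressure gradient: |∂P/∂n| = 400 Pa / 464000 m = 8.62×10⁻⁴ Pa/m
Geostrophic speed: V_g = |∂P/∂n|/(fρ) = 8.62×10⁻⁴/(1.10×10⁻⁴ × 1.10) = 7.12 m/s
Around a low, centrifugal force acts outward with Coriolis, so pressure-gradient force balances both:
(1/ρ)|∂P/∂n| = fV + V²/R  →  V² + fR·V − fR·V_g = 0
With fR = 1.10×10⁻⁴ × 1471×10³ m = 162 m/s:
V = [−fR + √((fR)² + 4 fR V_g)]/2 = [−162 + √(162² + 4×162×7.12)]/2 = 6.83 m/s
Subgeostrophic (V < V_g = 7.12 m/s), as expected around a low.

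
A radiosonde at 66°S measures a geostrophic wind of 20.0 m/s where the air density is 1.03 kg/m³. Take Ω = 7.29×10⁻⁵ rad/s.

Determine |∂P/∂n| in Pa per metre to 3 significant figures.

2.74×10⁻³ Pa/m

Coriolis parameter at 66°S:
f = 2Ω sin φ = 2 × 7.29×10⁻⁵ × sin 66° = 1.33×10⁻⁴ s⁻¹
Geostrophic balance rearranged: |∂P/∂n| = f ρ V_g
|∂P/∂n| = 1.33×10⁻⁴ × 1.03 × 20.0 = 2.74×10⁻³ Pa/m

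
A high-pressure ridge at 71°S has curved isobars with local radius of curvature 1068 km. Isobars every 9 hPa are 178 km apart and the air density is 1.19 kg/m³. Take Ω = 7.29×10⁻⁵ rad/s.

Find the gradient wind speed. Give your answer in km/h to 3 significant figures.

Coriolis parameter at 71°S:
f = 2Ω sin φ = 2 × 7.29×10⁻⁵ × sin 71° = 1.38×10⁻⁴ s⁻¹
Pressure gradient: |∂P/∂n| = 900 Pa / 178000 m = 5.06×10⁻³ Pa/m
Geostrophic speed: V_g = |∂P/∂n|/(fρ) = 5.06×10⁻³/(1.38×10⁻⁴ × 1.19) = 30.8 m/s
Around a high, pressure-gradient force acts outward with centrifugal, so Coriolis balances both:
fV = (1/ρ)|∂P/∂n| + V²/R  →  V² − fR·V + fR·V_g = 0
With fR = 1.38×10⁻⁴ × 1068×10³ m = 147 m/s:
V = [fR − √((fR)² − 4 fR V_g)]/2 = [147 − √(147² − 4×147×30.8)]/2 = 43.9 m/s
Supergeostrophic (V > V_g = 30.8 m/s), as expected around a high.
Converting: 43.9 m/s × 3.6 = 158 km/h

158 km/h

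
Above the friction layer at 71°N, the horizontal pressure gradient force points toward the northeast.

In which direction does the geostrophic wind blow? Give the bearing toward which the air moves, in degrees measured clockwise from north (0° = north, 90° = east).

135°

The pressure-gradient force points toward the northeast (bearing 045°).
Geostrophic balance: in the Northern Hemisphere the Coriolis force deflects motion to the right, so the geostrophic wind blows 90° to the right of the pressure-gradient force (low pressure on the left).
Rotating 045° by 90° clockwise gives 135° — the wind blows toward the southeast.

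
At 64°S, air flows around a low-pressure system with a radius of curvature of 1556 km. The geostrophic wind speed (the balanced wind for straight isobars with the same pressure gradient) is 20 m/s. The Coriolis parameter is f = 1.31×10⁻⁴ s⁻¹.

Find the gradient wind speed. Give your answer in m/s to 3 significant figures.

Around a low, centrifugal force acts outward with Coriolis, so pressure-gradient force balances both:
(1/ρ)|∂P/∂n| = fV + V²/R  →  V² + fR·V − fR·V_g = 0
With fR = 1.31×10⁻⁴ × 1556×10³ m = 204 m/s:
V = [−fR + √((fR)² + 4 fR V_g)]/2 = [−204 + √(204² + 4×204×20)]/2 = 18.3 m/s
Subgeostrophic (V < V_g = 20 m/s), as expected around a low.

18.3 m/s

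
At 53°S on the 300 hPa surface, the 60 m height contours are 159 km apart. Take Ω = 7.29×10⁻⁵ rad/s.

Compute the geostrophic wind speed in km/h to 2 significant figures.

110 km/h

Coriolis parameter at 53°S:
f = 2Ω sin φ = 2 × 7.29×10⁻⁵ × sin 53° = 1.16×10⁻⁴ s⁻¹
Height gradient: |∂Z/∂n| = 60 m / 159000 m = 3.77×10⁻⁴
On a pressure surface, geostrophic balance gives V_g = (g/f)|∂Z/∂n|:
V_g = 9.81 × 3.77×10⁻⁴ / 1.16×10⁻⁴ = 31.8 m/s
Converting: 31.8 m/s × 3.6 = 110 km/h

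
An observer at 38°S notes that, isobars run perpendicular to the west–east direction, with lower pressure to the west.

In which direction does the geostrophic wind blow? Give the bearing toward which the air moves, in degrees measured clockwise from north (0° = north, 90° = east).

180°

The pressure-gradient force points toward the west (bearing 270°).
Geostrophic balance: in the Southern Hemisphere the Coriolis force deflects motion to the left, so the geostrophic wind blows 90° to the left of the pressure-gradient force (low pressure on the right).
Rotating 270° by 90° counterclockwise gives 180° — the wind blows toward the south.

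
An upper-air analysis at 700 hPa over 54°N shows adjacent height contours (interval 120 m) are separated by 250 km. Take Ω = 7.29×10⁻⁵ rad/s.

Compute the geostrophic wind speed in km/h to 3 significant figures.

Coriolis parameter at 54°N:
f = 2Ω sin φ = 2 × 7.29×10⁻⁵ × sin 54° = 1.18×10⁻⁴ s⁻¹
Height gradient: |∂Z/∂n| = 120 m / 250000 m = 4.80×10⁻⁴
On a pressure surface, geostrophic balance gives V_g = (g/f)|∂Z/∂n|:
V_g = 9.81 × 4.80×10⁻⁴ / 1.18×10⁻⁴ = 39.9 m/s
Converting: 39.9 m/s × 3.6 = 144 km/h

144 km/h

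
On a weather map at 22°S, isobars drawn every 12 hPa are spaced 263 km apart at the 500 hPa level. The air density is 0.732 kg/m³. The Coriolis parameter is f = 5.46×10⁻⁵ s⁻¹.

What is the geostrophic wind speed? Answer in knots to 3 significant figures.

222 knots

Pressure gradient: |∂P/∂n| = 1200 Pa / 263000 m = 4.56×10⁻³ Pa/m
Geostrophic balance (pressure-gradient force = Coriolis force):
V_g = (1/(fρ)) |∂P/∂n| = 4.56×10⁻³ / (5.46×10⁻⁵ × 0.732) = 114 m/s
Converting: 114 m/s × 1.944 = 222 knots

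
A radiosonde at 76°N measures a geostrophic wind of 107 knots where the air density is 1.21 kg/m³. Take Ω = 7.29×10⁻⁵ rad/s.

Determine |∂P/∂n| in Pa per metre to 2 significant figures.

9.4×10⁻³ Pa/m

Coriolis parameter at 76°N:
f = 2Ω sin φ = 2 × 7.29×10⁻⁵ × sin 76° = 1.41×10⁻⁴ s⁻¹
Wind speed in SI: 107 knots = 55.0 m/s
Geostrophic balance rearranged: |∂P/∂n| = f ρ V_g
|∂P/∂n| = 1.41×10⁻⁴ × 1.21 × 55.0 = 9.42×10⁻³ Pa/m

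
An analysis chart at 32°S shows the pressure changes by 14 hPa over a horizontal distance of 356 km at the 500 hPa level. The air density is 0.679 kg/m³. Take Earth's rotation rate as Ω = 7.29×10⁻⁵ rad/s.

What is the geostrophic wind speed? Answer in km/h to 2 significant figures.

Coriolis parameter at 32°S:
f = 2Ω sin φ = 2 × 7.29×10⁻⁵ × sin 32° = 7.73×10⁻⁵ s⁻¹
Pressure gradient: |∂P/∂n| = 1400 Pa / 356000 m = 3.93×10⁻³ Pa/m
Geostrophic balance (pressure-gradient force = Coriolis force):
V_g = (1/(fρ)) |∂P/∂n| = 3.93×10⁻³ / (7.73×10⁻⁵ × 0.679) = 75.0 m/s
Converting: 75.0 m/s × 3.6 = 270 km/h

270 km/h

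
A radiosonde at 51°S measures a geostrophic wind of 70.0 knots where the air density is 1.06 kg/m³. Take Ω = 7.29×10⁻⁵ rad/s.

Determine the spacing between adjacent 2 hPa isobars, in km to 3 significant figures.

46.2 km

Coriolis parameter at 51°S:
f = 2Ω sin φ = 2 × 7.29×10⁻⁵ × sin 51° = 1.13×10⁻⁴ s⁻¹
Wind speed in SI: 70.0 knots = 36.0 m/s
Geostrophic balance rearranged: |∂P/∂n| = f ρ V_g
|∂P/∂n| = 1.13×10⁻⁴ × 1.06 × 36.0 = 4.33×10⁻³ Pa/m
Isobar spacing: Δn = ΔP/|∂P/∂n| = 200 Pa / 4.33×10⁻³ Pa/m = 46241 m ≈ 46.2 km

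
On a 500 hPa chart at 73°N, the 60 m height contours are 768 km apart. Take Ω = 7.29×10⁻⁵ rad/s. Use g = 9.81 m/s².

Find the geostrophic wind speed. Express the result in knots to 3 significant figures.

10.7 knots

Coriolis parameter at 73°N:
f = 2Ω sin φ = 2 × 7.29×10⁻⁵ × sin 73° = 1.39×10⁻⁴ s⁻¹
Height gradient: |∂Z/∂n| = 60 m / 768000 m = 7.81×10⁻⁵
On a pressure surface, geostrophic balance gives V_g = (g/f)|∂Z/∂n|:
V_g = 9.81 × 7.81×10⁻⁵ / 1.39×10⁻⁴ = 5.50 m/s
Converting: 5.50 m/s × 1.944 = 10.7 knots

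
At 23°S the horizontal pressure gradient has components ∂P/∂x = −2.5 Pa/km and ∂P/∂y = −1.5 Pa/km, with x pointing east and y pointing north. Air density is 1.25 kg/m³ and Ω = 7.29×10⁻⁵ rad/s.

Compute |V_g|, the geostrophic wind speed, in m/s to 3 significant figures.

40.9 m/s

Coriolis parameter at 23°S:
f = 2Ω sin φ = 2 × 7.29×10⁻⁵ × sin 23° = 5.70×10⁻⁵ s⁻¹
In the Southern Hemisphere f is negative: f = −5.70×10⁻⁵ s⁻¹.
Component geostrophic relations (x east, y north):
u_g = −(1/(fρ)) ∂P/∂y,  v_g = (1/(fρ)) ∂P/∂x
u_g = −(−1.5×10⁻³)/(−5.70×10⁻⁵ × 1.25) = −21.1 m/s;  v_g = (−2.5×10⁻³)/(−5.70×10⁻⁵ × 1.25) = 35.1 m/s
|V_g| = √(u_g² + v_g²) = 40.9 m/s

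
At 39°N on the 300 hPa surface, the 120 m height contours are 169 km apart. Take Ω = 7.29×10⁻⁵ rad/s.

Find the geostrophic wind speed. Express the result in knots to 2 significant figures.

150 knots

Coriolis parameter at 39°N:
f = 2Ω sin φ = 2 × 7.29×10⁻⁵ × sin 39° = 9.18×10⁻⁵ s⁻¹
Height gradient: |∂Z/∂n| = 120 m / 169000 m = 7.10×10⁻⁴
On a pressure surface, geostrophic balance gives V_g = (g/f)|∂Z/∂n|:
V_g = 9.81 × 7.10×10⁻⁴ / 9.18×10⁻⁵ = 75.9 m/s
Converting: 75.9 m/s × 1.944 = 150 knots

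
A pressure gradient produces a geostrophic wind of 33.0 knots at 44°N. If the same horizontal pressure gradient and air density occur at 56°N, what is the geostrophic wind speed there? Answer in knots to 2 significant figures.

With the same pressure gradient and density, V_g ∝ 1/f ∝ 1/sin φ.
V₂ = V₁ · sin φ₁ / sin φ₂ = 33.0 × sin 44° / sin 56°
V₂ = 33.0 × 0.6947/0.8290 = 28 knots

28 knots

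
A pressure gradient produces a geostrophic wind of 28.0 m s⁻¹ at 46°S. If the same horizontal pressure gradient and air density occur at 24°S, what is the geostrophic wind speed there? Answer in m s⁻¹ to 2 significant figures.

50 m s⁻¹

With the same pressure gradient and density, V_g ∝ 1/f ∝ 1/sin φ.
V₂ = V₁ · sin φ₁ / sin φ₂ = 28.0 × sin 46° / sin 24°
V₂ = 28.0 × 0.7193/0.4067 = 50 m s⁻¹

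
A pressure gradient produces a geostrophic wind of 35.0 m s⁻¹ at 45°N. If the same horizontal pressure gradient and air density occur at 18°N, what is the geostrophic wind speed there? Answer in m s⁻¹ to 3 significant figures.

With the same pressure gradient and density, V_g ∝ 1/f ∝ 1/sin φ.
V₂ = V₁ · sin φ₁ / sin φ₂ = 35.0 × sin 45° / sin 18°
V₂ = 35.0 × 0.7071/0.3090 = 80.1 m s⁻¹

80.1 m s⁻¹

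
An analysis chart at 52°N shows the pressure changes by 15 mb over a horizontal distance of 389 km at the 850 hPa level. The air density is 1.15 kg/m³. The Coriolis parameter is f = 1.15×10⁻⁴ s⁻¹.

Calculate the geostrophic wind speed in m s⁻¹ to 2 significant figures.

Pressure gradient: |∂P/∂n| = 1500 Pa / 389000 m = 3.86×10⁻³ Pa/m
Geostrophic balance (pressure-gradient force = Coriolis force):
V_g = (1/(fρ)) |∂P/∂n| = 3.86×10⁻³ / (1.15×10⁻⁴ × 1.15) = 29.2 m/s

29 m s⁻¹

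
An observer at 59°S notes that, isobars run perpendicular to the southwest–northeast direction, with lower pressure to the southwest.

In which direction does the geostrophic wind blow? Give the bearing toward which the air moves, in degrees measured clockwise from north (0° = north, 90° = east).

135°

The pressure-gradient force points toward the southwest (bearing 225°).
Geostrophic balance: in the Southern Hemisphere the Coriolis force deflects motion to the left, so the geostrophic wind blows 90° to the left of the pressure-gradient force (low pressure on the right).
Rotating 225° by 90° counterclockwise gives 135° — the wind blows toward the southeast.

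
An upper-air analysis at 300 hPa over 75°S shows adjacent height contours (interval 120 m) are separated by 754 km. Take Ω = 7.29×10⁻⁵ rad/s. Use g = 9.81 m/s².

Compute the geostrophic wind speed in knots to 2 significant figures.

Coriolis parameter at 75°S:
f = 2Ω sin φ = 2 × 7.29×10⁻⁵ × sin 75° = 1.41×10⁻⁴ s⁻¹
Height gradient: |∂Z/∂n| = 120 m / 754000 m = 1.59×10⁻⁴
On a pressure surface, geostrophic balance gives V_g = (g/f)|∂Z/∂n|:
V_g = 9.81 × 1.59×10⁻⁴ / 1.41×10⁻⁴ = 11.1 m/s
Converting: 11.1 m/s × 1.944 = 22 knots

22 knots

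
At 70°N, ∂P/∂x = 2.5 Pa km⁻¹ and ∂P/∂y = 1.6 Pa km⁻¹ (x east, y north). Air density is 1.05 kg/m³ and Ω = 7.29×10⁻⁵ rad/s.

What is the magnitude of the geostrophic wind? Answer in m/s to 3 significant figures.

Coriolis parameter at 70°N:
f = 2Ω sin φ = 2 × 7.29×10⁻⁵ × sin 70° = 1.37×10⁻⁴ s⁻¹
Component geostrophic relations (x east, y north):
u_g = −(1/(fρ)) ∂P/∂y,  v_g = (1/(fρ)) ∂P/∂x
u_g = −(1.6×10⁻³)/(1.37×10⁻⁴ × 1.05) = −11.1 m/s;  v_g = (2.5×10⁻³)/(1.37×10⁻⁴ × 1.05) = 17.4 m/s
|V_g| = √(u_g² + v_g²) = 20.6 m/s

20.6 m/s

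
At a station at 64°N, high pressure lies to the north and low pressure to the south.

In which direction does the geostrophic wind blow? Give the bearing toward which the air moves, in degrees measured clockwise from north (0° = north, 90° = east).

The pressure-gradient force points toward the south (bearing 180°).
Geostrophic balance: in the Northern Hemisphere the Coriolis force deflects motion to the right, so the geostrophic wind blows 90° to the right of the pressure-gradient force (low pressure on the left).
Rotating 180° by 90° clockwise gives 270° — the wind blows toward the west.

270°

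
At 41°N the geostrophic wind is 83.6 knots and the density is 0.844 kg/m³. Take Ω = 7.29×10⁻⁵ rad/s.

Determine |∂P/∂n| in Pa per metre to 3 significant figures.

3.47×10⁻³ Pa/m

Coriolis parameter at 41°N:
f = 2Ω sin φ = 2 × 7.29×10⁻⁵ × sin 41° = 9.57×10⁻⁵ s⁻¹
Wind speed in SI: 83.6 knots = 43.0 m/s
Geostrophic balance rearranged: |∂P/∂n| = f ρ V_g
|∂P/∂n| = 9.57×10⁻⁵ × 0.844 × 43.0 = 3.47×10⁻³ Pa/m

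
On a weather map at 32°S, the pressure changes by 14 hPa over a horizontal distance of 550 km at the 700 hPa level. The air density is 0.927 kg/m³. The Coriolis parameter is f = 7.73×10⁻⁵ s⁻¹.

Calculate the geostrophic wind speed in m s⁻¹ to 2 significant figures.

Pressure gradient: |∂P/∂n| = 1400 Pa / 550000 m = 2.55×10⁻³ Pa/m
Geostrophic balance (pressure-gradient force = Coriolis force):
V_g = (1/(fρ)) |∂P/∂n| = 2.55×10⁻³ / (7.73×10⁻⁵ × 0.927) = 35.5 m/s

36 m s⁻¹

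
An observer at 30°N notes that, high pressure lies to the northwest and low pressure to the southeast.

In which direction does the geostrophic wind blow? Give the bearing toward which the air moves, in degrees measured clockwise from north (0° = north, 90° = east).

The pressure-gradient force points toward the southeast (bearing 135°).
Geostrophic balance: in the Northern Hemisphere the Coriolis force deflects motion to the right, so the geostrophic wind blows 90° to the right of the pressure-gradient force (low pressure on the left).
Rotating 135° by 90° clockwise gives 225° — the wind blows toward the southwest.

225°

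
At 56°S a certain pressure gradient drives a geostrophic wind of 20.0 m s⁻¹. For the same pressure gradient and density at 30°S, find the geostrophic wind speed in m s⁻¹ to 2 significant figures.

33 m s⁻¹

With the same pressure gradient and density, V_g ∝ 1/f ∝ 1/sin φ.
V₂ = V₁ · sin φ₁ / sin φ₂ = 20.0 × sin 56° / sin 30°
V₂ = 20.0 × 0.8290/0.5000 = 33 m s⁻¹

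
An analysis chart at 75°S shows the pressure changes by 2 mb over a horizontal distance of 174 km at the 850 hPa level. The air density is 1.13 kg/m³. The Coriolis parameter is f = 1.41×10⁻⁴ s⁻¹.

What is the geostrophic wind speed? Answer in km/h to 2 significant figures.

Pressure gradient: |∂P/∂n| = 200 Pa / 174000 m = 1.15×10⁻³ Pa/m
Geostrophic balance (pressure-gradient force = Coriolis force):
V_g = (1/(fρ)) |∂P/∂n| = 1.15×10⁻³ / (1.41×10⁻⁴ × 1.13) = 7.21 m/s
Converting: 7.21 m/s × 3.6 = 26 km/h

26 km/h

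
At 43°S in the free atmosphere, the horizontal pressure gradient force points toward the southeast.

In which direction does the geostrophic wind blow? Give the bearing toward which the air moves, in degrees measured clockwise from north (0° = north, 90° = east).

045°

The pressure-gradient force points toward the southeast (bearing 135°).
Geostrophic balance: in the Southern Hemisphere the Coriolis force deflects motion to the left, so the geostrophic wind blows 90° to the left of the pressure-gradient force (low pressure on the right).
Rotating 135° by 90° counterclockwise gives 045° — the wind blows toward the northeast.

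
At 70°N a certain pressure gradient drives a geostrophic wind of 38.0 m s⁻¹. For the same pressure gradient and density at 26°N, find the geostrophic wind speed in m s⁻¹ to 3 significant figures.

With the same pressure gradient and density, V_g ∝ 1/f ∝ 1/sin φ.
V₂ = V₁ · sin φ₁ / sin φ₂ = 38.0 × sin 70° / sin 26°
V₂ = 38.0 × 0.9397/0.4384 = 81.5 m s⁻¹

81.5 m s⁻¹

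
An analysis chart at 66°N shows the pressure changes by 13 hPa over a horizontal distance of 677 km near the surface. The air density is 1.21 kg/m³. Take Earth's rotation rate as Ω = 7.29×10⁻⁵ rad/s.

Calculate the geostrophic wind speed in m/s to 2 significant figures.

Coriolis parameter at 66°N:
f = 2Ω sin φ = 2 × 7.29×10⁻⁵ × sin 66° = 1.33×10⁻⁴ s⁻¹
Pressure gradient: |∂P/∂n| = 1300 Pa / 677000 m = 1.92×10⁻³ Pa/m
Geostrophic balance (pressure-gradient force = Coriolis force):
V_g = (1/(fρ)) |∂P/∂n| = 1.92×10⁻³ / (1.33×10⁻⁴ × 1.21) = 11.9 m/s

12 m/s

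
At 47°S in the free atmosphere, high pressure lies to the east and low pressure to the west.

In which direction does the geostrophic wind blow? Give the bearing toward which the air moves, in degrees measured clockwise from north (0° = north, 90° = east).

180°

The pressure-gradient force points toward the west (bearing 270°).
Geostrophic balance: in the Southern Hemisphere the Coriolis force deflects motion to the left, so the geostrophic wind blows 90° to the left of the pressure-gradient force (low pressure on the right).
Rotating 270° by 90° counterclockwise gives 180° — the wind blows toward the south.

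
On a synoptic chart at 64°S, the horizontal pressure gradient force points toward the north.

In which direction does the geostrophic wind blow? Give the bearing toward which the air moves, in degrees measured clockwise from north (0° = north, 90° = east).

270°

The pressure-gradient force points toward the north (bearing 000°).
Geostrophic balance: in the Southern Hemisphere the Coriolis force deflects motion to the left, so the geostrophic wind blows 90° to the left of the pressure-gradient force (low pressure on the right).
Rotating 000° by 90° counterclockwise gives 270° — the wind blows toward the west.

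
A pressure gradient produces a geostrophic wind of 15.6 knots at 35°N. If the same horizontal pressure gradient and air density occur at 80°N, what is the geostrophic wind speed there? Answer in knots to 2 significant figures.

9.1 knots

With the same pressure gradient and density, V_g ∝ 1/f ∝ 1/sin φ.
V₂ = V₁ · sin φ₁ / sin φ₂ = 15.6 × sin 35° / sin 80°
V₂ = 15.6 × 0.5736/0.9848 = 9.1 knots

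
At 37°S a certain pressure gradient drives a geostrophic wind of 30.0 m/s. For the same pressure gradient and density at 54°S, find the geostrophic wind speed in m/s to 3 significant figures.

22.3 m/s

With the same pressure gradient and density, V_g ∝ 1/f ∝ 1/sin φ.
V₂ = V₁ · sin φ₁ / sin φ₂ = 30.0 × sin 37° / sin 54°
V₂ = 30.0 × 0.6018/0.8090 = 22.3 m/s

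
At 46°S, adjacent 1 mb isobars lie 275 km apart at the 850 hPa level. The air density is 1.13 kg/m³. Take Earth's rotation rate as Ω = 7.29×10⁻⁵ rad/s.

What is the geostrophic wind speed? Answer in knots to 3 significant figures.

Coriolis parameter at 46°S:
f = 2Ω sin φ = 2 × 7.29×10⁻⁵ × sin 46° = 1.05×10⁻⁴ s⁻¹
Pressure gradient: |∂P/∂n| = 100 Pa / 275000 m = 3.64×10⁻⁴ Pa/m
Geostrophic balance (pressure-gradient force = Coriolis force):
V_g = (1/(fρ)) |∂P/∂n| = 3.64×10⁻⁴ / (1.05×10⁻⁴ × 1.13) = 3.07 m/s
Converting: 3.07 m/s × 1.944 = 5.96 knots

5.96 knots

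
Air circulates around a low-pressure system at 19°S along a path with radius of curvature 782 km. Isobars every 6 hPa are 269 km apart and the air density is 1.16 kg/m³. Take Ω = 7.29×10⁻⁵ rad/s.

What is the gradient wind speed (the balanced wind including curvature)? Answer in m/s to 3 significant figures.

Coriolis parameter at 19°S:
f = 2Ω sin φ = 2 × 7.29×10⁻⁵ × sin 19° = 4.75×10⁻⁵ s⁻¹
Pressure gradient: |∂P/∂n| = 600 Pa / 269000 m = 2.23×10⁻³ Pa/m
Geostrophic speed: V_g = |∂P/∂n|/(fρ) = 2.23×10⁻³/(4.75×10⁻⁵ × 1.16) = 40.5 m/s
Around a low, centrifugal force acts outward with Coriolis, so pressure-gradient force balances both:
(1/ρ)|∂P/∂n| = fV + V²/R  →  V² + fR·V − fR·V_g = 0
With fR = 4.75×10⁻⁵ × 782×10³ m = 37.1 m/s:
V = [−fR + √((fR)² + 4 fR V_g)]/2 = [−37.1 + √(37.1² + 4×37.1×40.5)]/2 = 24.4 m/s
Subgeostrophic (V < V_g = 40.5 m/s), as expected around a low.

24.4 m/s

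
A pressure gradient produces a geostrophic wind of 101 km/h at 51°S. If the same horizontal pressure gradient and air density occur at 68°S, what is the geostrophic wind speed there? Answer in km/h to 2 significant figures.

With the same pressure gradient and density, V_g ∝ 1/f ∝ 1/sin φ.
V₂ = V₁ · sin φ₁ / sin φ₂ = 101 × sin 51° / sin 68°
V₂ = 101 × 0.7771/0.9272 = 85 km/h

85 km/h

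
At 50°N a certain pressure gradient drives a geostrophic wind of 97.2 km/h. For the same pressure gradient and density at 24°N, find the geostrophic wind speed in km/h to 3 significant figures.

With the same pressure gradient and density, V_g ∝ 1/f ∝ 1/sin φ.
V₂ = V₁ · sin φ₁ / sin φ₂ = 97.2 × sin 50° / sin 24°
V₂ = 97.2 × 0.7660/0.4067 = 183 km/h

183 km/h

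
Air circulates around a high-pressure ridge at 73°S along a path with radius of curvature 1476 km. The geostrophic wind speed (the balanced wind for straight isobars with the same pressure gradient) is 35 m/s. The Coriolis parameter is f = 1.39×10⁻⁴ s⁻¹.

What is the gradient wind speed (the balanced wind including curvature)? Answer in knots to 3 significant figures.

87.0 knots

Around a high, pressure-gradient force acts outward with centrifugal, so Coriolis balances both:
fV = (1/ρ)|∂P/∂n| + V²/R  →  V² − fR·V + fR·V_g = 0
With fR = 1.39×10⁻⁴ × 1476×10³ m = 205 m/s:
V = [fR − √((fR)² − 4 fR V_g)]/2 = [205 − √(205² − 4×205×35)]/2 = 44.8 m/s
Supergeostrophic (V > V_g = 35 m/s), as expected around a high.
Converting: 44.8 m/s × 1.944 = 87.0 knots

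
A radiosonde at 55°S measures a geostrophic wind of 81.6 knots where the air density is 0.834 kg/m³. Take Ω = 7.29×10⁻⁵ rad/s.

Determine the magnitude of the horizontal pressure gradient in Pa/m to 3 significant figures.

Coriolis parameter at 55°S:
f = 2Ω sin φ = 2 × 7.29×10⁻⁵ × sin 55° = 1.19×10⁻⁴ s⁻¹
Wind speed in SI: 81.6 knots = 42.0 m/s
Geostrophic balance rearranged: |∂P/∂n| = f ρ V_g
|∂P/∂n| = 1.19×10⁻⁴ × 0.834 × 42.0 = 4.18×10⁻³ Pa/m

4.18×10⁻³ Pa/m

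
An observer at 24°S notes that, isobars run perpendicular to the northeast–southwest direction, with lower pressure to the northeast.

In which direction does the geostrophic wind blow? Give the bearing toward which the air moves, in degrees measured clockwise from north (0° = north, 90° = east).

315°

The pressure-gradient force points toward the northeast (bearing 045°).
Geostrophic balance: in the Southern Hemisphere the Coriolis force deflects motion to the left, so the geostrophic wind blows 90° to the left of the pressure-gradient force (low pressure on the right).
Rotating 045° by 90° counterclockwise gives 315° — the wind blows toward the northwest.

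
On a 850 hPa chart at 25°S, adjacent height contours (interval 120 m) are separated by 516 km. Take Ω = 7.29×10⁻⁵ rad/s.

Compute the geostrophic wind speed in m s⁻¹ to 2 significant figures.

37 m s⁻¹

Coriolis parameter at 25°S:
f = 2Ω sin φ = 2 × 7.29×10⁻⁵ × sin 25° = 6.16×10⁻⁵ s⁻¹
Height gradient: |∂Z/∂n| = 120 m / 516000 m = 2.33×10⁻⁴
On a pressure surface, geostrophic balance gives V_g = (g/f)|∂Z/∂n|:
V_g = 9.81 × 2.33×10⁻⁴ / 6.16×10⁻⁵ = 37.0 m/s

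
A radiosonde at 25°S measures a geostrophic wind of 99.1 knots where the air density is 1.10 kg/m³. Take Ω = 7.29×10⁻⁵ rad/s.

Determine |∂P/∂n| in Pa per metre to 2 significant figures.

3.5×10⁻³ Pa/m

Coriolis parameter at 25°S:
f = 2Ω sin φ = 2 × 7.29×10⁻⁵ × sin 25° = 6.16×10⁻⁵ s⁻¹
Wind speed in SI: 99.1 knots = 51.0 m/s
Geostrophic balance rearranged: |∂P/∂n| = f ρ V_g
|∂P/∂n| = 6.16×10⁻⁵ × 1.10 × 51.0 = 3.46×10⁻³ Pa/m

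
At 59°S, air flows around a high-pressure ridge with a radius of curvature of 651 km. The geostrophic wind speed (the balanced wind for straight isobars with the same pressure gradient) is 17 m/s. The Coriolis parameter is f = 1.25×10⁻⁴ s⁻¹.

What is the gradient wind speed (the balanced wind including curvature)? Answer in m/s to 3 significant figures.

Around a high, pressure-gradient force acts outward with centrifugal, so Coriolis balances both:
fV = (1/ρ)|∂P/∂n| + V²/R  →  V² − fR·V + fR·V_g = 0
With fR = 1.25×10⁻⁴ × 651×10³ m = 81.4 m/s:
V = [fR − √((fR)² − 4 fR V_g)]/2 = [81.4 − √(81.4² − 4×81.4×17)]/2 = 24.2 m/s
Supergeostrophic (V > V_g = 17 m/s), as expected around a high.

24.2 m/s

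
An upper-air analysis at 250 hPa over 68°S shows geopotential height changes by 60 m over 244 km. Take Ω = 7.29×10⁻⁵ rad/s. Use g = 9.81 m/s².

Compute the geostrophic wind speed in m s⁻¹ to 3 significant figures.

17.8 m s⁻¹

Coriolis parameter at 68°S:
f = 2Ω sin φ = 2 × 7.29×10⁻⁵ × sin 68° = 1.35×10⁻⁴ s⁻¹
Height gradient: |∂Z/∂n| = 60 m / 244000 m = 2.46×10⁻⁴
On a pressure surface, geostrophic balance gives V_g = (g/f)|∂Z/∂n|:
V_g = 9.81 × 2.46×10⁻⁴ / 1.35×10⁻⁴ = 17.8 m/s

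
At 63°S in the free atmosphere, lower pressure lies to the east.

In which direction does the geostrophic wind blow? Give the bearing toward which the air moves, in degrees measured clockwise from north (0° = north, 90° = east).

000°

The pressure-gradient force points toward the east (bearing 090°).
Geostrophic balance: in the Southern Hemisphere the Coriolis force deflects motion to the left, so the geostrophic wind blows 90° to the left of the pressure-gradient force (low pressure on the right).
Rotating 090° by 90° counterclockwise gives 000° — the wind blows toward the north.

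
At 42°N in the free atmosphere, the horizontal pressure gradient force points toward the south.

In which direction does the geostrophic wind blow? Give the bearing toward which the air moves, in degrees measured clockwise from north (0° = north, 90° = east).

The pressure-gradient force points toward the south (bearing 180°).
Geostrophic balance: in the Northern Hemisphere the Coriolis force deflects motion to the right, so the geostrophic wind blows 90° to the right of the pressure-gradient force (low pressure on the left).
Rotating 180° by 90° clockwise gives 270° — the wind blows toward the west.

270°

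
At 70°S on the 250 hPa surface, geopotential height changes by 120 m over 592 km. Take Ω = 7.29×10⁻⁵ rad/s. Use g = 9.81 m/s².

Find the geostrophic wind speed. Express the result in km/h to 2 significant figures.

52 km/h

Coriolis parameter at 70°S:
f = 2Ω sin φ = 2 × 7.29×10⁻⁵ × sin 70° = 1.37×10⁻⁴ s⁻¹
Height gradient: |∂Z/∂n| = 120 m / 592000 m = 2.03×10⁻⁴
On a pressure surface, geostrophic balance gives V_g = (g/f)|∂Z/∂n|:
V_g = 9.81 × 2.03×10⁻⁴ / 1.37×10⁻⁴ = 14.5 m/s
Converting: 14.5 m/s × 3.6 = 52 km/h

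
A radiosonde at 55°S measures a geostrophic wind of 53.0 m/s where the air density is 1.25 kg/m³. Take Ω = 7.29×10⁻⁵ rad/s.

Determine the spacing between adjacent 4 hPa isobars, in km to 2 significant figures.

Coriolis parameter at 55°S:
f = 2Ω sin φ = 2 × 7.29×10⁻⁵ × sin 55° = 1.19×10⁻⁴ s⁻¹
Geostrophic balance rearranged: |∂P/∂n| = f ρ V_g
|∂P/∂n| = 1.19×10⁻⁴ × 1.25 × 53.0 = 7.91×10⁻³ Pa/m
Isobar spacing: Δn = ΔP/|∂P/∂n| = 400 Pa / 7.91×10⁻³ Pa/m = 50554 m ≈ 51 km

51 km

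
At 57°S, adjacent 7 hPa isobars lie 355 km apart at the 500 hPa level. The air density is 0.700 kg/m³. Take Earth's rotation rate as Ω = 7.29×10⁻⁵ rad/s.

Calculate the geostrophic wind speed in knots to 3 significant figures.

Coriolis parameter at 57°S:
f = 2Ω sin φ = 2 × 7.29×10⁻⁵ × sin 57° = 1.22×10⁻⁴ s⁻¹
Pressure gradient: |∂P/∂n| = 700 Pa / 355000 m = 1.97×10⁻³ Pa/m
Geostrophic balance (pressure-gradient force = Coriolis force):
V_g = (1/(fρ)) |∂P/∂n| = 1.97×10⁻³ / (1.22×10⁻⁴ × 0.700) = 23.0 m/s
Converting: 23.0 m/s × 1.944 = 44.8 knots

44.8 knots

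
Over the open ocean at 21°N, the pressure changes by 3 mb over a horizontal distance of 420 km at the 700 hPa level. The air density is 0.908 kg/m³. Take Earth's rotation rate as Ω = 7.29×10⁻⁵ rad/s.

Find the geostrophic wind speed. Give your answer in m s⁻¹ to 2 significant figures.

15 m s⁻¹

Coriolis parameter at 21°N:
f = 2Ω sin φ = 2 × 7.29×10⁻⁵ × sin 21° = 5.23×10⁻⁵ s⁻¹
Pressure gradient: |∂P/∂n| = 300 Pa / 420000 m = 7.14×10⁻⁴ Pa/m
Geostrophic balance (pressure-gradient force = Coriolis force):
V_g = (1/(fρ)) |∂P/∂n| = 7.14×10⁻⁴ / (5.23×10⁻⁵ × 0.908) = 15.1 m/s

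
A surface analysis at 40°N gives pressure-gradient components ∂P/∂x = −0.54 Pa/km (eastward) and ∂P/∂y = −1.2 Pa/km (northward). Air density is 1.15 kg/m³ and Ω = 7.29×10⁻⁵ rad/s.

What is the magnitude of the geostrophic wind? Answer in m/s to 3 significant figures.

12.2 m/s

Coriolis parameter at 40°N:
f = 2Ω sin φ = 2 × 7.29×10⁻⁵ × sin 40° = 9.37×10⁻⁵ s⁻¹
Component geostrophic relations (x east, y north):
u_g = −(1/(fρ)) ∂P/∂y,  v_g = (1/(fρ)) ∂P/∂x
u_g = −(−1.2×10⁻³)/(9.37×10⁻⁵ × 1.15) = 11.1 m/s;  v_g = (−0.54×10⁻³)/(9.37×10⁻⁵ × 1.15) = −5.01 m/s
|V_g| = √(u_g² + v_g²) = 12.2 m/s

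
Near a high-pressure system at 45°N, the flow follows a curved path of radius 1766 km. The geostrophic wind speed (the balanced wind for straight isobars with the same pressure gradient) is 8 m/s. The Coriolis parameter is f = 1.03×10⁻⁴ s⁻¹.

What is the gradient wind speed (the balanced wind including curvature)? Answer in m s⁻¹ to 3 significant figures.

8.39 m s⁻¹

Around a high, pressure-gradient force acts outward with centrifugal, so Coriolis balances both:
fV = (1/ρ)|∂P/∂n| + V²/R  →  V² − fR·V + fR·V_g = 0
With fR = 1.03×10⁻⁴ × 1766×10³ m = 182 m/s:
V = [fR − √((fR)² − 4 fR V_g)]/2 = [182 − √(182² − 4×182×8)]/2 = 8.39 m/s
Supergeostrophic (V > V_g = 8 m/s), as expected around a high.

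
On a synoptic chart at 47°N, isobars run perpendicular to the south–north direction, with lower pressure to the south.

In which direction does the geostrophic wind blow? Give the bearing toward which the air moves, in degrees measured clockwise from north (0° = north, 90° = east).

270°

The pressure-gradient force points toward the south (bearing 180°).
Geostrophic balance: in the Northern Hemisphere the Coriolis force deflects motion to the right, so the geostrophic wind blows 90° to the right of the pressure-gradient force (low pressure on the left).
Rotating 180° by 90° clockwise gives 270° — the wind blows toward the west.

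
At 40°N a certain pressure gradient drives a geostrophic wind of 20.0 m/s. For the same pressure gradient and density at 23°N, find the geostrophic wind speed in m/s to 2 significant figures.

33 m/s

With the same pressure gradient and density, V_g ∝ 1/f ∝ 1/sin φ.
V₂ = V₁ · sin φ₁ / sin φ₂ = 20.0 × sin 40° / sin 23°
V₂ = 20.0 × 0.6428/0.3907 = 33 m/s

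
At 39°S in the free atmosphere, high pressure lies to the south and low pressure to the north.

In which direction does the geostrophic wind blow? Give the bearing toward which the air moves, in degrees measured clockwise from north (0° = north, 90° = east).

The pressure-gradient force points toward the north (bearing 000°).
Geostrophic balance: in the Southern Hemisphere the Coriolis force deflects motion to the left, so the geostrophic wind blows 90° to the left of the pressure-gradient force (low pressure on the right).
Rotating 000° by 90° counterclockwise gives 270° — the wind blows toward the west.

270°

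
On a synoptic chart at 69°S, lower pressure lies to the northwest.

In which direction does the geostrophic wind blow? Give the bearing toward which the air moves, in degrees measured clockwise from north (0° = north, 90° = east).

225°

The pressure-gradient force points toward the northwest (bearing 315°).
Geostrophic balance: in the Southern Hemisphere the Coriolis force deflects motion to the left, so the geostrophic wind blows 90° to the left of the pressure-gradient force (low pressure on the right).
Rotating 315° by 90° counterclockwise gives 225° — the wind blows toward the southwest.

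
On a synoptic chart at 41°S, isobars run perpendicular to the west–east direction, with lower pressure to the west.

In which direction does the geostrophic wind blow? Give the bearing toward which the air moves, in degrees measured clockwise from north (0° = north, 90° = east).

The pressure-gradient force points toward the west (bearing 270°).
Geostrophic balance: in the Southern Hemisphere the Coriolis force deflects motion to the left, so the geostrophic wind blows 90° to the left of the pressure-gradient force (low pressure on the right).
Rotating 270° by 90° counterclockwise gives 180° — the wind blows toward the south.

180°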